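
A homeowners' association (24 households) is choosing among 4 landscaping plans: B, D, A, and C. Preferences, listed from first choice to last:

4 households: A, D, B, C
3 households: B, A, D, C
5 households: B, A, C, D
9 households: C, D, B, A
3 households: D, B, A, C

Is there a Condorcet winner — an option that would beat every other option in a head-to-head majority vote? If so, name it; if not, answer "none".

Checking pairwise contests:
D beats B 16–8.
C beats D 14–10.
B beats A 20–4.
B beats C 15–9.
Every option loses at least one head-to-head, so there is no Condorcet winner.

none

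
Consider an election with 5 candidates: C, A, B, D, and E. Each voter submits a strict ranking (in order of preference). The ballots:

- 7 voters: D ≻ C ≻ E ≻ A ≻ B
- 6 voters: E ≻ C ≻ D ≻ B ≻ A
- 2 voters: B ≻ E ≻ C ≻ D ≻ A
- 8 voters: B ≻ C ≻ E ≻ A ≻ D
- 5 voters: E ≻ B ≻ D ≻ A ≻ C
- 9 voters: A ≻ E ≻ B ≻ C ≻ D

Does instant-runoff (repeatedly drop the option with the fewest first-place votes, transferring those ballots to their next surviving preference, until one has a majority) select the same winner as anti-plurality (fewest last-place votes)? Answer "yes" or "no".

yes

Instant-runoff — R1 C 0, A 9, B 10, D 7, E 11 (C out); R2 A 9, B 10, D 7, E 11 (D out); R3 A 9, B 10, E 18 (A out); R4 B 10, E 27 (E winner). Winner: E.
Anti-plurality — last-place votes: C 5, A 8, B 7, D 17, E 0. Winner: E.
The two methods agree.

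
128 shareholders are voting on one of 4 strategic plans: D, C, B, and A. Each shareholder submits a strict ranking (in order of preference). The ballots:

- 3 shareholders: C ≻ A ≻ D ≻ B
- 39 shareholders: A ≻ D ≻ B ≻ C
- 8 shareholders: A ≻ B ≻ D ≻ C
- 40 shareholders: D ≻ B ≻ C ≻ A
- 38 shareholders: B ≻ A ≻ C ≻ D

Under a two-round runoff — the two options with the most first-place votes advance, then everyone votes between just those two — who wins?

Round 1 first-place votes: D 40, C 3, B 38, A 47.
A and D advance.
Runoff: A is preferred to D by 88 voters; D by 40.
A wins the runoff.

A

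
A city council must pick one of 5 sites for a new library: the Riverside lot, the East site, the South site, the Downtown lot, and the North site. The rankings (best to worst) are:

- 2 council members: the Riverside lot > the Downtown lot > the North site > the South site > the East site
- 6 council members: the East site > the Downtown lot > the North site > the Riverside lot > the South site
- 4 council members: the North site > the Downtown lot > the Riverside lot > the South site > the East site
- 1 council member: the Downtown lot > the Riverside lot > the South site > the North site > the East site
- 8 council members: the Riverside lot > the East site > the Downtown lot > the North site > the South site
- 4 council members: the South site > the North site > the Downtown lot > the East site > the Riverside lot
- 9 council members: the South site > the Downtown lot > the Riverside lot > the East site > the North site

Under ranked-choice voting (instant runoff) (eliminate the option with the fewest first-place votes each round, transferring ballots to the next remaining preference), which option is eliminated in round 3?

the East site

Round 1: the Riverside lot 10, the East site 6, the South site 13, the Downtown lot 1, the North site 4. Eliminate the Downtown lot.
Round 2: the Riverside lot 11, the East site 6, the South site 13, the North site 4. Eliminate the North site.
Round 3: the Riverside lot 15, the East site 6, the South site 13. Eliminate the East site.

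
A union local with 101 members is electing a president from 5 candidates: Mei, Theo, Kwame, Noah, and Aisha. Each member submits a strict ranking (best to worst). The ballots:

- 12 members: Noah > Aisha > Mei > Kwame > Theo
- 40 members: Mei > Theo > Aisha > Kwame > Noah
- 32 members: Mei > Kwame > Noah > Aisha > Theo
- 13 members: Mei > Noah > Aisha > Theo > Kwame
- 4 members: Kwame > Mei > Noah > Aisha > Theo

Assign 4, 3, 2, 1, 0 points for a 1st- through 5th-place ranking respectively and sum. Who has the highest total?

Mei

Mei: 12·2 + 40·4 + 32·4 + 13·4 + 4·3 = 376
Theo: 12·0 + 40·3 + 32·0 + 13·1 + 4·0 = 133
Kwame: 12·1 + 40·1 + 32·3 + 13·0 + 4·4 = 164
Noah: 12·4 + 40·0 + 32·2 + 13·3 + 4·2 = 159
Aisha: 12·3 + 40·2 + 32·1 + 13·2 + 4·1 = 178
Mei has the highest Borda score (376).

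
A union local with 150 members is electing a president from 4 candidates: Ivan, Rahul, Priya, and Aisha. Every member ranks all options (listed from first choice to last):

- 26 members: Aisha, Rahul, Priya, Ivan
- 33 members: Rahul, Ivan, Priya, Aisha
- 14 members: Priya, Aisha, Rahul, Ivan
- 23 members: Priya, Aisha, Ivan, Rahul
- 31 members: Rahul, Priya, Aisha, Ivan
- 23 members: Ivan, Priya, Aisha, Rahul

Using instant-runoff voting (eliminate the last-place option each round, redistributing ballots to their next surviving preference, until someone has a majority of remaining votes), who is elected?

Round 1: Ivan 23, Rahul 64, Priya 37, Aisha 26. Eliminate Ivan.
Round 2: Rahul 64, Priya 60, Aisha 26. Eliminate Aisha.
Round 3: Rahul 90, Priya 60. Rahul has a majority.

Rahul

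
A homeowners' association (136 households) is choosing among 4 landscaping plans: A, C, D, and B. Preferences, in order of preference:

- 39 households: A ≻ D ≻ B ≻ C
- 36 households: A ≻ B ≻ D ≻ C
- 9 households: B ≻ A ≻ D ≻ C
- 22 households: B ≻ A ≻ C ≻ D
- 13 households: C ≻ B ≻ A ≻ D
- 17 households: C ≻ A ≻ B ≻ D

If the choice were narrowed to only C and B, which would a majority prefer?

B

Voters preferring C to B: 30; preferring B to C: 106.
B wins the head-to-head.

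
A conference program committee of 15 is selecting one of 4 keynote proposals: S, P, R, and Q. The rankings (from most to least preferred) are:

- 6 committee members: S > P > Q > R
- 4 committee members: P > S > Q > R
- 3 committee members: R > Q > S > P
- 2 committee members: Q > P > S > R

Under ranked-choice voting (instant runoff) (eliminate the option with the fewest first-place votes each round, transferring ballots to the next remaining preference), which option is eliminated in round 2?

Round 1: S 6, P 4, R 3, Q 2. Eliminate Q.
Round 2: S 6, P 6, R 3. Eliminate R.

R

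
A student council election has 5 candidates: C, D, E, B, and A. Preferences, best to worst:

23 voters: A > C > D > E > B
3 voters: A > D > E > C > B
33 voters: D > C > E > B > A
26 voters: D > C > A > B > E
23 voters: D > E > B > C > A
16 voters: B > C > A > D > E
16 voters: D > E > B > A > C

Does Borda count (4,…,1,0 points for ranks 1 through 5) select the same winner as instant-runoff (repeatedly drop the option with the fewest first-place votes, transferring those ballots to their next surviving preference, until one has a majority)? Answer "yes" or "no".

yes

Borda — scores: C 320, D 463, E 212, B 201, A 204. Winner: D.
Instant-runoff — R1 C 0, D 98, E 0, B 16, A 26 (D winner). Winner: D.
The two methods agree.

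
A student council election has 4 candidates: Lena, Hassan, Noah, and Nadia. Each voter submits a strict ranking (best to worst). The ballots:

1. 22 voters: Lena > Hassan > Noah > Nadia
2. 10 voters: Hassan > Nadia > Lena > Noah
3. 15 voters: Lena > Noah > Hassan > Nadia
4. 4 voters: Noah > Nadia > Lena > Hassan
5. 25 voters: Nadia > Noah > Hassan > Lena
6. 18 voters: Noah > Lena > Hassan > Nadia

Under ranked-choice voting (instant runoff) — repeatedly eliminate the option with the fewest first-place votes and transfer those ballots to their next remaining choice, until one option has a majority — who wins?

Round 1: Lena 37, Hassan 10, Noah 22, Nadia 25. Eliminate Hassan.
Round 2: Lena 37, Noah 22, Nadia 35. Eliminate Noah.
Round 3: Lena 55, Nadia 39. Lena has a majority.

Lena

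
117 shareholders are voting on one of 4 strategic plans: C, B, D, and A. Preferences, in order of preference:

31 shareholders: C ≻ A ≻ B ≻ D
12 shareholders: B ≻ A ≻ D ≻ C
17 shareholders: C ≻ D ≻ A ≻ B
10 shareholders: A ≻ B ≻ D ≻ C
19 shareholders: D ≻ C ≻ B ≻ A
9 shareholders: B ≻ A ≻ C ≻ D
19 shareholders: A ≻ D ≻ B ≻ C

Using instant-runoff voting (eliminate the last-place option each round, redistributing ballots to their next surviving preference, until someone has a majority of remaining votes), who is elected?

Round 1: C 48, B 21, D 19, A 29. Eliminate D.
Round 2: C 67, B 21, A 29. C has a majority.

C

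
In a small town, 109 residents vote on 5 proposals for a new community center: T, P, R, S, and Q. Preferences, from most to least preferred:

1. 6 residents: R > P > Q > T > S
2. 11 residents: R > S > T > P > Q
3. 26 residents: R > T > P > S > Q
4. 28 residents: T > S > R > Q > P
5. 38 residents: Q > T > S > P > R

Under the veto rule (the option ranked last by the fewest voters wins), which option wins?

T

Last-place votes: T 0, P 28, R 38, S 6, Q 37.
T is ranked last by the fewest voters, so T wins.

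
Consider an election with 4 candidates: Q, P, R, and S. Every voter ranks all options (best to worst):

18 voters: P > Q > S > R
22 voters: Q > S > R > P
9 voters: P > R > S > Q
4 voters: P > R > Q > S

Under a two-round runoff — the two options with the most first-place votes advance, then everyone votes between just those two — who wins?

P

Round 1 first-place votes: Q 22, P 31, R 0, S 0.
P and Q advance.
Runoff: P is preferred to Q by 31 voters; Q by 22.
P wins the runoff.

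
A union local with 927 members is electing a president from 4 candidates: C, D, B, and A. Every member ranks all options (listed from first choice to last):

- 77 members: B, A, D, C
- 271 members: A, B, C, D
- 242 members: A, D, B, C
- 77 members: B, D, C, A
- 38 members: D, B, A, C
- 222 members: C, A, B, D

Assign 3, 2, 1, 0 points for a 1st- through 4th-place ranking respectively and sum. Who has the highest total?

A

C: 77·0 + 271·1 + 242·0 + 77·1 + 38·0 + 222·3 = 1014
D: 77·1 + 271·0 + 242·2 + 77·2 + 38·3 + 222·0 = 829
B: 77·3 + 271·2 + 242·1 + 77·3 + 38·2 + 222·1 = 1544
A: 77·2 + 271·3 + 242·3 + 77·0 + 38·1 + 222·2 = 2175
A has the highest Borda score (2175).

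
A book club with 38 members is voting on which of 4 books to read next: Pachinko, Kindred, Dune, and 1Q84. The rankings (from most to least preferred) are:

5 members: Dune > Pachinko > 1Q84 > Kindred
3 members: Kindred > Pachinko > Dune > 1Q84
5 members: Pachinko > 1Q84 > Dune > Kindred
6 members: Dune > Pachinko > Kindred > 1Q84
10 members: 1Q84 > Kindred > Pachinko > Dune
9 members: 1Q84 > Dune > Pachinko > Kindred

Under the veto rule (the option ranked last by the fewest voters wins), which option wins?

Last-place votes: Pachinko 0, Kindred 19, Dune 10, 1Q84 9.
Pachinko is ranked last by the fewest voters, so Pachinko wins.

Pachinko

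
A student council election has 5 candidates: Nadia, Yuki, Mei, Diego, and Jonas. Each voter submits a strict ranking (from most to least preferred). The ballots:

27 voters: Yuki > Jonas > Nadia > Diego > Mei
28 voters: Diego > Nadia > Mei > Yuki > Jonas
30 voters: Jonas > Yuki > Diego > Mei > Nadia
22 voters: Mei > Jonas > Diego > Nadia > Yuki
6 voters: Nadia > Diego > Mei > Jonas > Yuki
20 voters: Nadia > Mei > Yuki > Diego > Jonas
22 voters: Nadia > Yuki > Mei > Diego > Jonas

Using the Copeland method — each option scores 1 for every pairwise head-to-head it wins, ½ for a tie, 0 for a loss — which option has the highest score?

Yuki

Nadia: beats Yuki and Mei; loses to Diego and Jonas → score 2.
Yuki: beats Mei, Diego, and Jonas; loses to Nadia → score 3.
Mei: beats Jonas; loses to Nadia, Yuki, and Diego → score 1.
Diego: beats Nadia and Mei; loses to Yuki and Jonas → score 2.
Jonas: beats Nadia and Diego; loses to Yuki and Mei → score 2.
Yuki has the best pairwise record.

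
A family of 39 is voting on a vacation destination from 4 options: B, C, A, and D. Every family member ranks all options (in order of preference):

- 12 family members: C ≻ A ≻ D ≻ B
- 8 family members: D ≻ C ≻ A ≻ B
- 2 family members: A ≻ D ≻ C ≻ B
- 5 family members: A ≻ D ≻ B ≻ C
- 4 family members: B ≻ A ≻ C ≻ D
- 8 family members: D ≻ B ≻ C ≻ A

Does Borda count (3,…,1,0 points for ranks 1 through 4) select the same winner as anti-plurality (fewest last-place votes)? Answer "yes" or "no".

Borda — scores: B 33, C 66, A 61, D 74. Winner: D.
Anti-plurality — last-place votes: B 22, C 5, A 8, D 4. Winner: D.
The two methods agree.

yes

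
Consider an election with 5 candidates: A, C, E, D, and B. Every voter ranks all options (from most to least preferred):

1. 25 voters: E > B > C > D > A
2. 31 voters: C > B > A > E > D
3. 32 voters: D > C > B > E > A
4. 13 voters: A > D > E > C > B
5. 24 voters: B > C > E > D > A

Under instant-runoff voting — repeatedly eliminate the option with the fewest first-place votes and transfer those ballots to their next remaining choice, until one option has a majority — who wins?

C

Round 1: A 13, C 31, E 25, D 32, B 24. Eliminate A.
Round 2: C 31, E 25, D 45, B 24. Eliminate B.
Round 3: C 55, E 25, D 45. Eliminate E.
Round 4: C 80, D 45. C has a majority.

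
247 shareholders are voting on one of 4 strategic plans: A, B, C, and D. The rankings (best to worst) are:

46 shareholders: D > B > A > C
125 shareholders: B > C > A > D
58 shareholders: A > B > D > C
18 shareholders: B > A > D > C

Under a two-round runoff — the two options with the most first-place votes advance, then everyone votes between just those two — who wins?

Round 1 first-place votes: A 58, B 143, C 0, D 46.
B and A advance.
Runoff: B is preferred to A by 189 voters; A by 58.
B wins the runoff.

B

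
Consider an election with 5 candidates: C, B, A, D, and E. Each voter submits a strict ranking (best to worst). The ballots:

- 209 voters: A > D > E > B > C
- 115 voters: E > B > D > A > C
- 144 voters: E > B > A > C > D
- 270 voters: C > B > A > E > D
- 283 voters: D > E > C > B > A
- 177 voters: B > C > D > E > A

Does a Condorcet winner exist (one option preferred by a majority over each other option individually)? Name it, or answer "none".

Checking pairwise contests:
B beats C 645–553.
E beats B 751–447.
C beats A 730–468.
B beats D 706–492.
D beats E 669–529.
Every option loses at least one head-to-head, so there is no Condorcet winner.

none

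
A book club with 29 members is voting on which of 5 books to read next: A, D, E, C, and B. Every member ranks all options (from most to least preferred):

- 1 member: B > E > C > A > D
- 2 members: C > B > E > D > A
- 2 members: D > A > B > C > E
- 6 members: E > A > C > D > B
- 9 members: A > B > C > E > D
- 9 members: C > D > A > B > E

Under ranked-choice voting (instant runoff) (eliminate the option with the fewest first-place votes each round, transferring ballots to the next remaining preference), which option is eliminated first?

Round 1: A 9, D 2, E 6, C 11, B 1. Eliminate B.

B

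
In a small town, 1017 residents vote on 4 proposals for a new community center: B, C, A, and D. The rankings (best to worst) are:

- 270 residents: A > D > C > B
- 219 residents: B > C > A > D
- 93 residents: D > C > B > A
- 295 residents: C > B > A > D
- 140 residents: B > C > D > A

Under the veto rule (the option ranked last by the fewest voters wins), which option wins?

C

Last-place votes: B 270, C 0, A 233, D 514.
C is ranked last by the fewest voters, so C wins.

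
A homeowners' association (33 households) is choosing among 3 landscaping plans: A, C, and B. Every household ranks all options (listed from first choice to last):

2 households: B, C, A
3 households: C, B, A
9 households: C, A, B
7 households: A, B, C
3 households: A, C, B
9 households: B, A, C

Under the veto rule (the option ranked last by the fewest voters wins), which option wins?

A

Last-place votes: A 5, C 16, B 12.
A is ranked last by the fewest voters, so A wins.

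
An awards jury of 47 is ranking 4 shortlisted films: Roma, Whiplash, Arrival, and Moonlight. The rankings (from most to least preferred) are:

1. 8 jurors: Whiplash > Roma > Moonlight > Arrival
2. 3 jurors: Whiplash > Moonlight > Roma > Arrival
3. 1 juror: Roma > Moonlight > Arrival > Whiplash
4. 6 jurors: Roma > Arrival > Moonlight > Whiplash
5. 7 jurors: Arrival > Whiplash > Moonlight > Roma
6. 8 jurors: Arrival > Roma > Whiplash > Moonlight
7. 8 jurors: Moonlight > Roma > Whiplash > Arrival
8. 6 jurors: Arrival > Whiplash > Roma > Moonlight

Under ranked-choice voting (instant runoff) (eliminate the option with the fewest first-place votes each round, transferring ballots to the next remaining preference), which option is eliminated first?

Roma

Round 1: Roma 7, Whiplash 11, Arrival 21, Moonlight 8. Eliminate Roma.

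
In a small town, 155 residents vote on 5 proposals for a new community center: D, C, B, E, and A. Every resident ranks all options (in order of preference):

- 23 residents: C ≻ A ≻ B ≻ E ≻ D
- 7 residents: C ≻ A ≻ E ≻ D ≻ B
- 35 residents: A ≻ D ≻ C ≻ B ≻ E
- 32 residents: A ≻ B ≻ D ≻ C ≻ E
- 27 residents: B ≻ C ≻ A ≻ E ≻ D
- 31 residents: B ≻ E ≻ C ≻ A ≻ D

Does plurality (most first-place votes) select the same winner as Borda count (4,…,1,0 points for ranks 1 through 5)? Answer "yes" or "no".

yes

Plurality — first-place votes: D 0, C 30, B 58, E 0, A 67. Winner: A.
Borda — scores: D 176, C 365, B 409, E 157, A 443. Winner: A.
The two methods agree.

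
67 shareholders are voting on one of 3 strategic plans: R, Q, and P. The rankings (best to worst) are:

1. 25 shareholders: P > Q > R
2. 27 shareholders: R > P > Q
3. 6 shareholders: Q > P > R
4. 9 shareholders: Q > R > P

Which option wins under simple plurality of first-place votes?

First-place votes: R 27, Q 15, P 25.
R has the most first-place votes.

R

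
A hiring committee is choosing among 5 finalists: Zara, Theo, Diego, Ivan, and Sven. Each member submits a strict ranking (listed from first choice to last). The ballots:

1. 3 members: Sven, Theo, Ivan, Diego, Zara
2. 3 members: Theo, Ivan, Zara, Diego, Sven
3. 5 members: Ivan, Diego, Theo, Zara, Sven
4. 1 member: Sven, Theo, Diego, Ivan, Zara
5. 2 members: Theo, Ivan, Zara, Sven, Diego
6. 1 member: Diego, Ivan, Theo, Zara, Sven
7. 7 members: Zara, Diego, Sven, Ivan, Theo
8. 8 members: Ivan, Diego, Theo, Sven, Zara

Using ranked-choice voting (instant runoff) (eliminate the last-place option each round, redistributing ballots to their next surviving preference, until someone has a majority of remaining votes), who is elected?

Round 1: Zara 7, Theo 5, Diego 1, Ivan 13, Sven 4. Eliminate Diego.
Round 2: Zara 7, Theo 5, Ivan 14, Sven 4. Eliminate Sven.
Round 3: Zara 7, Theo 9, Ivan 14. Eliminate Zara.
Round 4: Theo 9, Ivan 21. Ivan has a majority.

Ivan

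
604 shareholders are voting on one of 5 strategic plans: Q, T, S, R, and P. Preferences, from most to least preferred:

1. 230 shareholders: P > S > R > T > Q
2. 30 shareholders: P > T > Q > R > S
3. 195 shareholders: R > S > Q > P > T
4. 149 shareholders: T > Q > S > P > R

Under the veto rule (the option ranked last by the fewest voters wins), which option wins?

Last-place votes: Q 230, T 195, S 30, R 149, P 0.
P is ranked last by the fewest voters, so P wins.

P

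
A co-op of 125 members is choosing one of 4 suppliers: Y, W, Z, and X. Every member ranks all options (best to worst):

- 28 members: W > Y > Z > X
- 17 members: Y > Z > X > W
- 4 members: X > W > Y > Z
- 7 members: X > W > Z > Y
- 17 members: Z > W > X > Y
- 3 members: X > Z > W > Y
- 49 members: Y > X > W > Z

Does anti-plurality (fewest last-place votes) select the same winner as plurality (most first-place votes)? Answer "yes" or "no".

Anti-plurality — last-place votes: Y 27, W 17, Z 53, X 28. Winner: W.
Plurality — first-place votes: Y 66, W 28, Z 17, X 14. Winner: Y.
The two methods disagree.

no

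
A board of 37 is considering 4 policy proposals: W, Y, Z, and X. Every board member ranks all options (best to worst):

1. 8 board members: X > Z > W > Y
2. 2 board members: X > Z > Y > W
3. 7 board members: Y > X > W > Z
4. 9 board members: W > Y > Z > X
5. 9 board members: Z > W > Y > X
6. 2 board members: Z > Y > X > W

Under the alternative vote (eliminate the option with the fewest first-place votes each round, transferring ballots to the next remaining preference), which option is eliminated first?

Y

Round 1: W 9, Y 7, Z 11, X 10. Eliminate Y.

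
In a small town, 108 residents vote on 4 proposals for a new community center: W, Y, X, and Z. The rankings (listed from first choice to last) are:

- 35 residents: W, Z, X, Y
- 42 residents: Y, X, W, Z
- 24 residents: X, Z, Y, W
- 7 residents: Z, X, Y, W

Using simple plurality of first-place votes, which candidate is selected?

First-place votes: W 35, Y 42, X 24, Z 7.
Y has the most first-place votes.

Y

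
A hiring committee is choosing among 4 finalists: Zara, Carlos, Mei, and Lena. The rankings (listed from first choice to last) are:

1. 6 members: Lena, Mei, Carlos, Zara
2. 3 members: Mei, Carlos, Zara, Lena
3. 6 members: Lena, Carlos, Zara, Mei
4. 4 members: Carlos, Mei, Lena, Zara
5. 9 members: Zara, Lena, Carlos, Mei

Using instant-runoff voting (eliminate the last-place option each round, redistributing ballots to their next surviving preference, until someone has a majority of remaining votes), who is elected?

Lena

Round 1: Zara 9, Carlos 4, Mei 3, Lena 12. Eliminate Mei.
Round 2: Zara 9, Carlos 7, Lena 12. Eliminate Carlos.
Round 3: Zara 12, Lena 16. Lena has a majority.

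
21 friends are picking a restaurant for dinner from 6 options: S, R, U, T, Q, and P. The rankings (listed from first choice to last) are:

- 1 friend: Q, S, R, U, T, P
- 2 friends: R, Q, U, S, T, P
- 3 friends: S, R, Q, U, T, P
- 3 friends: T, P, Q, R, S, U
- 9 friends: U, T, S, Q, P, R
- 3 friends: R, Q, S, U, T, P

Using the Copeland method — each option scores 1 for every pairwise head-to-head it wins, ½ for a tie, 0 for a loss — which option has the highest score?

S: beats R, Q, and P; loses to U and T → score 3.
R: beats U; loses to S, T, Q, and P → score 1.
U: beats S, T, and P; loses to R and Q → score 3.
T: beats S, R, Q, and P; loses to U → score 4.
Q: beats R, U, and P; loses to S and T → score 3.
P: beats R; loses to S, U, T, and Q → score 1.
T has the best pairwise record.

T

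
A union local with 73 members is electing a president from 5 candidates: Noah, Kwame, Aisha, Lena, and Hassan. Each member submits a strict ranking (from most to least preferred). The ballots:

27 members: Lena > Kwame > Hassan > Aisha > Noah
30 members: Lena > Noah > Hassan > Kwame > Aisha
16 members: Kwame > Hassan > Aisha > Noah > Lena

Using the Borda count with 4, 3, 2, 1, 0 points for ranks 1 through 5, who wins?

Lena

Noah: 27·0 + 30·3 + 16·1 = 106
Kwame: 27·3 + 30·1 + 16·4 = 175
Aisha: 27·1 + 30·0 + 16·2 = 59
Lena: 27·4 + 30·4 + 16·0 = 228
Hassan: 27·2 + 30·2 + 16·3 = 162
Lena has the highest Borda score (228).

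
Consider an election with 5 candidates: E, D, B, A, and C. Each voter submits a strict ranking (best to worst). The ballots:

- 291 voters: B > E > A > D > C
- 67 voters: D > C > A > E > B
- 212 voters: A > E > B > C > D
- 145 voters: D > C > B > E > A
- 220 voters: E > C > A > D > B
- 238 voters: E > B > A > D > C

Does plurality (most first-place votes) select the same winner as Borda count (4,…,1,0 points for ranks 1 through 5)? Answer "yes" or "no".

yes

Plurality — first-place votes: E 458, D 212, B 291, A 212, C 0. Winner: E.
Borda — scores: E 3553, D 1597, B 2592, A 2480, C 1508. Winner: E.
The two methods agree.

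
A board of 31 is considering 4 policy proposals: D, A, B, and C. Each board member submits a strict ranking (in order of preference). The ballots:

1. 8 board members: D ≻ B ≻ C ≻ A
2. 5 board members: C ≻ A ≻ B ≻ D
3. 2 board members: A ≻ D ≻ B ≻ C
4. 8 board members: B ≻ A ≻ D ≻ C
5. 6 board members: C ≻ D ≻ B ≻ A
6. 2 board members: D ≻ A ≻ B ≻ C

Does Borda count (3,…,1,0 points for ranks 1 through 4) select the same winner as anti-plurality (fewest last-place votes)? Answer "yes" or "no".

Borda — scores: D 54, A 36, B 55, C 41. Winner: B.
Anti-plurality — last-place votes: D 5, A 14, B 0, C 12. Winner: B.
The two methods agree.

yes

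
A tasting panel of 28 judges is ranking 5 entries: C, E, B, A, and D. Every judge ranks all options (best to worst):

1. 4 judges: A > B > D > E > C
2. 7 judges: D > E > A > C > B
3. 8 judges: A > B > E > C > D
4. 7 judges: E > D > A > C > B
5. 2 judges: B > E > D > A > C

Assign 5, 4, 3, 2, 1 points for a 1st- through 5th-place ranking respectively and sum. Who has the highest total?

A

C: 4·1 + 7·2 + 8·2 + 7·2 + 2·1 = 50
E: 4·2 + 7·4 + 8·3 + 7·5 + 2·4 = 103
B: 4·4 + 7·1 + 8·4 + 7·1 + 2·5 = 72
A: 4·5 + 7·3 + 8·5 + 7·3 + 2·2 = 106
D: 4·3 + 7·5 + 8·1 + 7·4 + 2·3 = 89
A has the highest Borda score (106).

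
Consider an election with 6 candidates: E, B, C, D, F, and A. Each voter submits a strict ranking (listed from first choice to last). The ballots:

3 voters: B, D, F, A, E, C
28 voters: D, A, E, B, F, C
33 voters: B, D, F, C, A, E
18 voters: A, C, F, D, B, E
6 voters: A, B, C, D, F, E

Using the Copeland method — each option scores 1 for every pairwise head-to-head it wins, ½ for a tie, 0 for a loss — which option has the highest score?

D

E: loses to B, C, D, F, and A → score 0.
B: beats E, C, and F; loses to D and A → score 3.
C: beats E; loses to B, D, F, and A → score 1.
D: beats E, B, C, F, and A → score 5.
F: beats E and C; loses to B, D, and A → score 2.
A: beats E, B, C, and F; loses to D → score 4.
D has the best pairwise record.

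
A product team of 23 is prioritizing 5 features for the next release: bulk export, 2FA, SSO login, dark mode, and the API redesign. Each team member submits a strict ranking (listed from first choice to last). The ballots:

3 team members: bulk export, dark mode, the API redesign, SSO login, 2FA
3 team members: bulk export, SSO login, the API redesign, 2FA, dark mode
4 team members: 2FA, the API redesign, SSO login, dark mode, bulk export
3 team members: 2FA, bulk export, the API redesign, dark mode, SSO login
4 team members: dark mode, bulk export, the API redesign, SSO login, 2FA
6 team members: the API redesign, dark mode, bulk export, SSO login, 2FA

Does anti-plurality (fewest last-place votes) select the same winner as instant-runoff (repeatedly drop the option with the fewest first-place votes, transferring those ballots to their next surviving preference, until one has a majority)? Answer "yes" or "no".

no

Anti-plurality — last-place votes: bulk export 4, 2FA 13, SSO login 3, dark mode 3, the API redesign 0. Winner: the API redesign.
Instant-runoff — R1 bulk export 6, 2FA 7, SSO login 0, dark mode 4, the API redesign 6 (SSO login out); R2 bulk export 6, 2FA 7, dark mode 4, the API redesign 6 (dark mode out); R3 bulk export 10, 2FA 7, the API redesign 6 (the API redesign out); R4 bulk export 16, 2FA 7 (bulk export winner). Winner: bulk export.
The two methods disagree.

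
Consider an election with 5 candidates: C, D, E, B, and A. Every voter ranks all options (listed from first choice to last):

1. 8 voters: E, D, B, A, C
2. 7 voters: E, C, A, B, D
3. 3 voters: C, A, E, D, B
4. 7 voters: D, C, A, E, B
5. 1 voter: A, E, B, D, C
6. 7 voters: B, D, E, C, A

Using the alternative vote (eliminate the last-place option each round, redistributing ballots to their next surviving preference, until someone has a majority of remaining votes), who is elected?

E

Round 1: C 3, D 7, E 15, B 7, A 1. Eliminate A.
Round 2: C 3, D 7, E 16, B 7. Eliminate C.
Round 3: D 7, E 19, B 7. E has a majority.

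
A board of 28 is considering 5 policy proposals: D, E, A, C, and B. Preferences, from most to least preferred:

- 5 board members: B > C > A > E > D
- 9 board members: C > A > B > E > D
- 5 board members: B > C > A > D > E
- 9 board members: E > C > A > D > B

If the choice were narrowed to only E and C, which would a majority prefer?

C

Voters preferring E to C: 9; preferring C to E: 19.
C wins the head-to-head.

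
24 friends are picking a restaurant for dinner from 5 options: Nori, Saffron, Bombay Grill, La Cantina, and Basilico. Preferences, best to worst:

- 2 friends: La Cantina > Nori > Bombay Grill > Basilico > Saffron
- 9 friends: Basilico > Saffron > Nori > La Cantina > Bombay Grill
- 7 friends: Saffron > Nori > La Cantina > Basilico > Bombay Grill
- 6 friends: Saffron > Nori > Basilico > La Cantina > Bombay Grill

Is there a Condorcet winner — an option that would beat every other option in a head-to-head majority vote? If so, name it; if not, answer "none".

Saffron

Saffron vs Nori: 22–2 for Saffron.
Saffron vs Bombay Grill: 22–2 for Saffron.
Saffron vs La Cantina: 22–2 for Saffron.
Saffron vs Basilico: 13–11 for Saffron.
Saffron beats every other option head-to-head.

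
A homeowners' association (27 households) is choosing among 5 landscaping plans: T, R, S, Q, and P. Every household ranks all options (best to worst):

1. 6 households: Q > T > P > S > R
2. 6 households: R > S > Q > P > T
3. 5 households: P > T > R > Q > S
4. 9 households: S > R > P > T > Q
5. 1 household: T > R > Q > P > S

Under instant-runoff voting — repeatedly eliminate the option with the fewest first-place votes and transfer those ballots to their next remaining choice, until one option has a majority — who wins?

S

Round 1: T 1, R 6, S 9, Q 6, P 5. Eliminate T.
Round 2: R 7, S 9, Q 6, P 5. Eliminate P.
Round 3: R 12, S 9, Q 6. Eliminate Q.
Round 4: R 12, S 15. S has a majority.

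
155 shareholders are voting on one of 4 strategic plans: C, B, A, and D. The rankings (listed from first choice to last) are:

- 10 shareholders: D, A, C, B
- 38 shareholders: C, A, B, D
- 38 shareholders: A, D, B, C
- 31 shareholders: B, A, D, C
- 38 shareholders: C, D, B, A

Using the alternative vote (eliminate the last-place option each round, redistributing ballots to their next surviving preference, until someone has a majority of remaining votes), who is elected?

A

Round 1: C 76, B 31, A 38, D 10. Eliminate D.
Round 2: C 76, B 31, A 48. Eliminate B.
Round 3: C 76, A 79. A has a majority.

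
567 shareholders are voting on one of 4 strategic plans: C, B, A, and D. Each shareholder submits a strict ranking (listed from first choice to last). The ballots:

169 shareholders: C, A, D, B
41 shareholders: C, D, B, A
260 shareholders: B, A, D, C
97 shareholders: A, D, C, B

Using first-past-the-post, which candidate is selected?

First-place votes: C 210, B 260, A 97, D 0.
B has the most first-place votes.

B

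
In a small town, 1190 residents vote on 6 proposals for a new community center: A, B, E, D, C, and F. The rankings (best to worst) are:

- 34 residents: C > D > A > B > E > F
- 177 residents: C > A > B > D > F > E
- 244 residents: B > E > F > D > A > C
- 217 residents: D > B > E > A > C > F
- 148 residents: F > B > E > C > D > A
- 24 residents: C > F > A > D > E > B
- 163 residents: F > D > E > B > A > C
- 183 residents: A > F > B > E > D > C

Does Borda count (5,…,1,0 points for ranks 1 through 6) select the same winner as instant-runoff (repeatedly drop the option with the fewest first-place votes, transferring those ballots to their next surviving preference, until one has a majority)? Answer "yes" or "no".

yes

Borda — scores: A 2638, B 4154, E 2984, D 3094, C 1688, F 3292. Winner: B.
Instant-runoff — R1 A 183, B 244, E 0, D 217, C 235, F 311 (E out); R2 A 183, B 244, D 217, C 235, F 311 (A out); R3 B 244, D 217, C 235, F 494 (D out); R4 B 461, C 235, F 494 (C out); R5 B 672, F 518 (B winner). Winner: B.
The two methods agree.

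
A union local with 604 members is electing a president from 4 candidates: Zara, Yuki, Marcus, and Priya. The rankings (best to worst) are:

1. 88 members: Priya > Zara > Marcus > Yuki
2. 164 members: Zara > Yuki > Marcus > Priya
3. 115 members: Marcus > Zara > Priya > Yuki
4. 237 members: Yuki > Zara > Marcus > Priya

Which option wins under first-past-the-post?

First-place votes: Zara 164, Yuki 237, Marcus 115, Priya 88.
Yuki has the most first-place votes.

Yuki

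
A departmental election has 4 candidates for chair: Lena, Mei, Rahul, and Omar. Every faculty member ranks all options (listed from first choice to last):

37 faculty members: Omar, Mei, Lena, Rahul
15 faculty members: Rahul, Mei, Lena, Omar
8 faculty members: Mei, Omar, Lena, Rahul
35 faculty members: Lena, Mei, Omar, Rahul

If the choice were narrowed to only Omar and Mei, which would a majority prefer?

Mei

Voters preferring Omar to Mei: 37; preferring Mei to Omar: 58.
Mei wins the head-to-head.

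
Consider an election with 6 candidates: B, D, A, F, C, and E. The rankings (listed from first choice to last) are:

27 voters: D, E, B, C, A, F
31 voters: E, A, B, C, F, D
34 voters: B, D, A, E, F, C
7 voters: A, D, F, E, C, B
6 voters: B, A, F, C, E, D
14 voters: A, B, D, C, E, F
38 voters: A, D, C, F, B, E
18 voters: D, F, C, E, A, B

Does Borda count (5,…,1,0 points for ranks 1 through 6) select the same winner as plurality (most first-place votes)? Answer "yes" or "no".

yes

Borda — scores: B 468, D 583, A 590, F 252, C 331, E 401. Winner: A.
Plurality — first-place votes: B 40, D 45, A 59, F 0, C 0, E 31. Winner: A.
The two methods agree.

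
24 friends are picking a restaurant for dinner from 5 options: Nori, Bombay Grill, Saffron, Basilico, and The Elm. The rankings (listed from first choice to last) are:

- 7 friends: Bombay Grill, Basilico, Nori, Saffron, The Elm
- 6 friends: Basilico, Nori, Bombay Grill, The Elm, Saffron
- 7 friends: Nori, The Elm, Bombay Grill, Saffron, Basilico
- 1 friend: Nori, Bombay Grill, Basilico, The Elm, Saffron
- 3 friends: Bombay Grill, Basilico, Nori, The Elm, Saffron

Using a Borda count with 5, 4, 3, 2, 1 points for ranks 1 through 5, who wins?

Nori: 7·3 + 6·4 + 7·5 + 1·5 + 3·3 = 94
Bombay Grill: 7·5 + 6·3 + 7·3 + 1·4 + 3·5 = 93
Saffron: 7·2 + 6·1 + 7·2 + 1·1 + 3·1 = 38
Basilico: 7·4 + 6·5 + 7·1 + 1·3 + 3·4 = 80
The Elm: 7·1 + 6·2 + 7·4 + 1·2 + 3·2 = 55
Nori has the highest Borda score (94).

Nori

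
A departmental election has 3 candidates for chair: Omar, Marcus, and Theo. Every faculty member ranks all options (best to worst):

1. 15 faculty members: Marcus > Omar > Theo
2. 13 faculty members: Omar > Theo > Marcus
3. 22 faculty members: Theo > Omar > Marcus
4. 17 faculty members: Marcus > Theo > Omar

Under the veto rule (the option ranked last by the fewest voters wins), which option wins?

Last-place votes: Omar 17, Marcus 35, Theo 15.
Theo is ranked last by the fewest voters, so Theo wins.

Theo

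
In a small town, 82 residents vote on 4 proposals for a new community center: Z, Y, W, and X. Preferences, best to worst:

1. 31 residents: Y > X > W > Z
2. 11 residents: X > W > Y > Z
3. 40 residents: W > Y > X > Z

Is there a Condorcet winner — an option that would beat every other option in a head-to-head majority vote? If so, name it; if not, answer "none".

none

Checking pairwise contests:
Y beats Z 82–0.
W beats Y 51–31.
X beats W 42–40.
Y beats X 71–11.
Every option loses at least one head-to-head, so there is no Condorcet winner.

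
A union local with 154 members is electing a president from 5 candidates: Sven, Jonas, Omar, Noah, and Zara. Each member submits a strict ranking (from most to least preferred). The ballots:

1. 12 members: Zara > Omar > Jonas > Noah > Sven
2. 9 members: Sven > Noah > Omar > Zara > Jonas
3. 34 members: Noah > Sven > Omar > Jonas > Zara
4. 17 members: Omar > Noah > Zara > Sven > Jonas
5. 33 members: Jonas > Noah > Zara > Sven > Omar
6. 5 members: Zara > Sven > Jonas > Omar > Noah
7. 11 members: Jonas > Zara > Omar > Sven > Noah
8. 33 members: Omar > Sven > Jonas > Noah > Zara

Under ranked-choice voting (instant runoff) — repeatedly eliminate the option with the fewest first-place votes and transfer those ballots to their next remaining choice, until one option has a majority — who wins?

Omar

Round 1: Sven 9, Jonas 44, Omar 50, Noah 34, Zara 17. Eliminate Sven.
Round 2: Jonas 44, Omar 50, Noah 43, Zara 17. Eliminate Zara.
Round 3: Jonas 49, Omar 62, Noah 43. Eliminate Noah.
Round 4: Jonas 49, Omar 105. Omar has a majority.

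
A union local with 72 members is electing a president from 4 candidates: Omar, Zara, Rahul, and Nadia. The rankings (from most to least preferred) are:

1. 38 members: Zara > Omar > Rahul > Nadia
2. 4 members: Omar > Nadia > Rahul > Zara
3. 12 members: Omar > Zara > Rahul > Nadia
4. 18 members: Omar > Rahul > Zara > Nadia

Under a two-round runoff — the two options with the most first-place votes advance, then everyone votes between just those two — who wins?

Zara

Round 1 first-place votes: Omar 34, Zara 38, Rahul 0, Nadia 0.
Zara and Omar advance.
Runoff: Zara is preferred to Omar by 38 voters; Omar by 34.
Zara wins the runoff.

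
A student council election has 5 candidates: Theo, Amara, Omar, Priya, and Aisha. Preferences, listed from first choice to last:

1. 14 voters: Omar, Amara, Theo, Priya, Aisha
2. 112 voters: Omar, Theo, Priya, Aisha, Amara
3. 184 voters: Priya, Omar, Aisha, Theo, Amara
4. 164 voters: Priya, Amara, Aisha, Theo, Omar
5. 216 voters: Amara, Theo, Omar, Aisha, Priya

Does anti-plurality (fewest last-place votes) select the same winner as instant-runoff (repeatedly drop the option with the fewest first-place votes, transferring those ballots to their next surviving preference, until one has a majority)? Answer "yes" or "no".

no

Anti-plurality — last-place votes: Theo 0, Amara 296, Omar 164, Priya 216, Aisha 14. Winner: Theo.
Instant-runoff — R1 Theo 0, Amara 216, Omar 126, Priya 348, Aisha 0 (Priya winner). Winner: Priya.
The two methods disagree.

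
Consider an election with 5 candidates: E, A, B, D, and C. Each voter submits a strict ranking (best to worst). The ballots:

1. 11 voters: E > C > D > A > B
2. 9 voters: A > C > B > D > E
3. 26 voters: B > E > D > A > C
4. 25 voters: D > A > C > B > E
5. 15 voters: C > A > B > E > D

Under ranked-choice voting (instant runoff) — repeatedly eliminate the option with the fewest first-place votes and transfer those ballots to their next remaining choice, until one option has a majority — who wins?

C

Round 1: E 11, A 9, B 26, D 25, C 15. Eliminate A.
Round 2: E 11, B 26, D 25, C 24. Eliminate E.
Round 3: B 26, D 25, C 35. Eliminate D.
Round 4: B 26, C 60. C has a majority.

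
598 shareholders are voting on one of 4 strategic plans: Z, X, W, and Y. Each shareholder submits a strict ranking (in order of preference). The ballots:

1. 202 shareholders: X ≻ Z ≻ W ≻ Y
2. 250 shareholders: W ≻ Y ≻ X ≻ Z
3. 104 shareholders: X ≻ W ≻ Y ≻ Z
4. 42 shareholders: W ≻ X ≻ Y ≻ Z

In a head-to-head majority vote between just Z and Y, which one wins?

Voters preferring Z to Y: 202; preferring Y to Z: 396.
Y wins the head-to-head.

Y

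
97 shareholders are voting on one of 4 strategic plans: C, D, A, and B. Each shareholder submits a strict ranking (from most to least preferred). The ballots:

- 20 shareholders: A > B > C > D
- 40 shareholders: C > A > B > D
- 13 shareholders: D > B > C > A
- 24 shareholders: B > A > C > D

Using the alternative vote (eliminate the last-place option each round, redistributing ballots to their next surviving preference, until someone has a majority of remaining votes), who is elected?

B

Round 1: C 40, D 13, A 20, B 24. Eliminate D.
Round 2: C 40, A 20, B 37. Eliminate A.
Round 3: C 40, B 57. B has a majority.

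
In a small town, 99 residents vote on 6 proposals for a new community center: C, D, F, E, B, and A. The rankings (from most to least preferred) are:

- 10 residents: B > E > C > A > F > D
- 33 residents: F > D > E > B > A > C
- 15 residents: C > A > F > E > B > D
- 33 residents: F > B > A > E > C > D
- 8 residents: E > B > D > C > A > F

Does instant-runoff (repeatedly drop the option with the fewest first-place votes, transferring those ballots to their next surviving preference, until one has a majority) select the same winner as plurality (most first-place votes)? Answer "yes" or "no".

yes

Instant-runoff — R1 C 15, D 0, F 66, E 8, B 10, A 0 (F winner). Winner: F.
Plurality — first-place votes: C 15, D 0, F 66, E 8, B 10, A 0. Winner: F.
The two methods agree.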